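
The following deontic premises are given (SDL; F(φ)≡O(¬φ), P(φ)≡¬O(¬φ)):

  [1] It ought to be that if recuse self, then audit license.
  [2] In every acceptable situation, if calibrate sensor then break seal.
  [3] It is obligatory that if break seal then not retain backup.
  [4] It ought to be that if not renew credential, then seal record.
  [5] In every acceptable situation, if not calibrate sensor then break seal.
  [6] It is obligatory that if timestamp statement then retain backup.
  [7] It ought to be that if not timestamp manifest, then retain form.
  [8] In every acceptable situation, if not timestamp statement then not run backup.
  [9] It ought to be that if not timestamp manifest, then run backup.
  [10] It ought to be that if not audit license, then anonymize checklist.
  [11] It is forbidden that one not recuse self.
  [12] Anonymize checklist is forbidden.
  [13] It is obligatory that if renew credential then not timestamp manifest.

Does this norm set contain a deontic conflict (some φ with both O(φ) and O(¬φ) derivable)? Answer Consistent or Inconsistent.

Consistent

Premise 10 is O(¬audit_license → anonymize_checklist), but O(¬audit_license) is not derivable from the premises, so it does not yield O(anonymize_checklist).
So O(anonymize_checklist) is not derivable, and the apparent clash with O(¬anonymize_checklist) does not arise.
A world satisfying every obligation exists (e.g. anonymize_checklist=false, audit_license=true, break_seal=true, calibrate_sensor=false, recuse_self=true, renew_credential=false, retain_backup=false, retain_form=false, run_backup=false, seal_record=true, timestamp_manifest=true, timestamp_statement=false); no atom is both obligatory and forbidden, so the set is consistent.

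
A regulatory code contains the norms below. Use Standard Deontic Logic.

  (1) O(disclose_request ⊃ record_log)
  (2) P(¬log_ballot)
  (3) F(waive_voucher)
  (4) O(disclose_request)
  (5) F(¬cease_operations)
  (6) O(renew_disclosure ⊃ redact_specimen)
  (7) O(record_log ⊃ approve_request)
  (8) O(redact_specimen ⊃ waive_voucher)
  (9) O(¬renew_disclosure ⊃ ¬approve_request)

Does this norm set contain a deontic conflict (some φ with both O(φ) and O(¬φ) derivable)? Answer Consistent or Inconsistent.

Premise 4 states O(disclose_request) outright.
With premise 1, O(disclose_request ⊃ record_log), the K-axiom yields O(record_log).
Applying K to premise 7 (O(record_log ⊃ approve_request)) and O(record_log) yields O(approve_request).
Premise 9, O(¬renew_disclosure ⊃ ¬approve_request), contraposes to O(approve_request ⊃ renew_disclosure); with O(approve_request) we get O(renew_disclosure).
From O(renew_disclosure) and premise 6, O(renew_disclosure ⊃ redact_specimen), we obtain O(redact_specimen).
Premise 8 is O(redact_specimen ⊃ waive_voucher); since O(redact_specimen), deontic closure gives O(waive_voucher).
But premise 3, F(waive_voucher), means O(¬waive_voucher).
We now have both O(waive_voucher) and O(¬waive_voucher) — waive_voucher is simultaneously obligatory and forbidden, violating the D-axiom.

Inconsistent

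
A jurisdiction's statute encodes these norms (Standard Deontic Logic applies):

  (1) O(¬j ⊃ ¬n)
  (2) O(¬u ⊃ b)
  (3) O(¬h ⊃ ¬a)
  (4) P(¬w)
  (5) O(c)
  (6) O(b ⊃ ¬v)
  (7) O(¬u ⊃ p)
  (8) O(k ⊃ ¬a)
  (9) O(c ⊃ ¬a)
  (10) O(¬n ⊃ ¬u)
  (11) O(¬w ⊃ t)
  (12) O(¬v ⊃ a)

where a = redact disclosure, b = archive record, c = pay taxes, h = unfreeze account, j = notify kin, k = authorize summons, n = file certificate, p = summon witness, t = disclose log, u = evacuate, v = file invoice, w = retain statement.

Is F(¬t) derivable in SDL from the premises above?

Premise 11 is O(¬w ⊃ t), but O(¬w) is not derivable from the premises (the permission P(¬w) asserts only ¬O(w), not O(¬w)), so it does not yield O(t).
No other premise forces O(t). An ideal world satisfying every premise can still have ¬t true, so F(¬t) is not derivable.

No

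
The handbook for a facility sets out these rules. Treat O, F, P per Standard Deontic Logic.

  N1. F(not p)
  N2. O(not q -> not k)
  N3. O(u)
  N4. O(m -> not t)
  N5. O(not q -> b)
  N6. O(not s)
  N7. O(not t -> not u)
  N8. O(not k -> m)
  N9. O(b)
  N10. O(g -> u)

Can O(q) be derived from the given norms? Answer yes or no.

From premise 3 we have O(u).
The contrapositive of premise 7 (O(not t -> not u)) is O(u -> t), and O(u) is already established, so O(t).
Premise 4, O(m -> not t), contraposes to O(t -> not m); with O(t) we get O(not m).
Premise 8, O(not k -> m), contraposes to O(not m -> k); with O(not m) we get O(k).
Premise 2 is O(not q -> not k); contrapositively O(k -> q). Since O(k) holds, K gives O(q).
Premises 1, 5, 6, 9, 10 do not contribute to this derivation.
So O(q) follows.

Yes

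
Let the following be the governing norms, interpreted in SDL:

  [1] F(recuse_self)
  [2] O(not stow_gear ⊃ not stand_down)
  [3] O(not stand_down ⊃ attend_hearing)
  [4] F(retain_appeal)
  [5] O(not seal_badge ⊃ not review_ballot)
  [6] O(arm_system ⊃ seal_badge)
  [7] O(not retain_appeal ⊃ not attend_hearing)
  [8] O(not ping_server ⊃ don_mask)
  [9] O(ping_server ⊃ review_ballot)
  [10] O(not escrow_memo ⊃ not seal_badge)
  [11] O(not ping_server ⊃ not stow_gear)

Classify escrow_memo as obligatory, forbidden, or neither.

Premise 4 is F(retain_appeal), i.e. O(not retain_appeal).
Applying K to premise 7 (O(not retain_appeal ⊃ not attend_hearing)) and O(not retain_appeal) yields O(not attend_hearing).
The contrapositive of premise 3 (O(not stand_down ⊃ attend_hearing)) is O(not attend_hearing ⊃ stand_down), and O(not attend_hearing) is already established, so O(stand_down).
Premise 2, O(not stow_gear ⊃ not stand_down), contraposes to O(stand_down ⊃ stow_gear); with O(stand_down) we get O(stow_gear).
The contrapositive of premise 11 (O(not ping_server ⊃ not stow_gear)) is O(stow_gear ⊃ ping_server), and O(stow_gear) is already established, so O(ping_server).
From O(ping_server) and premise 9, O(ping_server ⊃ review_ballot), we obtain O(review_ballot).
Premise 5, O(not seal_badge ⊃ not review_ballot), contraposes to O(review_ballot ⊃ seal_badge); with O(review_ballot) we get O(seal_badge).
The contrapositive of premise 10 (O(not escrow_memo ⊃ not seal_badge)) is O(seal_badge ⊃ escrow_memo), and O(seal_badge) is already established, so O(escrow_memo).
Premises 1, 6, 8 do not contribute to this derivation.
Hence escrow_memo is obligatory.

Obligatory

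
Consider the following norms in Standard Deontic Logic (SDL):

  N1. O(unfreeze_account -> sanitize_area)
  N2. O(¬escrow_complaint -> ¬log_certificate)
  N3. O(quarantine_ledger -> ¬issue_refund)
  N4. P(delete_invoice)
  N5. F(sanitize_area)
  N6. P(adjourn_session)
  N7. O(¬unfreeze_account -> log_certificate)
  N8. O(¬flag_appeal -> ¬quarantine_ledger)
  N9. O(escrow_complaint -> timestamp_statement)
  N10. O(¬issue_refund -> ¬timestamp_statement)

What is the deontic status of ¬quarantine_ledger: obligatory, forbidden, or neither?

Premise 5, F(sanitize_area), is equivalent to O(¬sanitize_area).
Premise 1, O(unfreeze_account -> sanitize_area), contraposes to O(¬sanitize_area -> ¬unfreeze_account); with O(¬sanitize_area) we get O(¬unfreeze_account).
With premise 7, O(¬unfreeze_account -> log_certificate), the K-axiom yields O(log_certificate).
The contrapositive of premise 2 (O(¬escrow_complaint -> ¬log_certificate)) is O(log_certificate -> escrow_complaint), and O(log_certificate) is already established, so O(escrow_complaint).
Applying K to premise 9 (O(escrow_complaint -> timestamp_statement)) and O(escrow_complaint) yields O(timestamp_statement).
The contrapositive of premise 10 (O(¬issue_refund -> ¬timestamp_statement)) is O(timestamp_statement -> issue_refund), and O(timestamp_statement) is already established, so O(issue_refund).
The contrapositive of premise 3 (O(quarantine_ledger -> ¬issue_refund)) is O(issue_refund -> ¬quarantine_ledger), and O(issue_refund) is already established, so O(¬quarantine_ledger).
Premises 4, 6, 8 do not contribute to this derivation.
Hence ¬quarantine_ledger is obligatory.

Obligatory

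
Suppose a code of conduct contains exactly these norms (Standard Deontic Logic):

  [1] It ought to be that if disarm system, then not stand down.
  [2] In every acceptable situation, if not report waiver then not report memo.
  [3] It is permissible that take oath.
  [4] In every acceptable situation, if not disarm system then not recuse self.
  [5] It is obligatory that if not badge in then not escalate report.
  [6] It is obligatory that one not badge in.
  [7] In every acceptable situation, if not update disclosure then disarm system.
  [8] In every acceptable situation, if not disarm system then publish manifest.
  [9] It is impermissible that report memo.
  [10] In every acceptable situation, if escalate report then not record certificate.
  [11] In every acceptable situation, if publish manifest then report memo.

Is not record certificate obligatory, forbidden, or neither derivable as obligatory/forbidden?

Neither

Premise 10 is O(escalate_report → ¬record_certificate), but O(escalate_report) is not derivable from the premises, so it does not yield O(¬record_certificate).
No premise or chain of K-axiom applications forces O(¬record_certificate), and none forces O(record_certificate). So ¬record_certificate is neither obligatory nor forbidden under these norms.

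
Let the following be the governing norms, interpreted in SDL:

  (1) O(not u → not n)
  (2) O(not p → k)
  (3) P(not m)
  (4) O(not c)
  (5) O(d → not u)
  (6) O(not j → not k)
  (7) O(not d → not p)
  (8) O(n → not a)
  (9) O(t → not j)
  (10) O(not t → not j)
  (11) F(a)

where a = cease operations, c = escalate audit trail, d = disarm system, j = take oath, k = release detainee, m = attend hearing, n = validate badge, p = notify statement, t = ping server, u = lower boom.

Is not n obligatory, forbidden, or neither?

Obligatory

Premises 9 and 10 are O(t → not j) and O(not t → not j); every ideal world satisfies t or not t, so in either case not j holds — hence O(not j).
With premise 6, O(not j → not k), the K-axiom yields O(not k).
Premise 2 is O(not p → k); contrapositively O(not k → p). Since O(not k) holds, K gives O(p).
Premise 7, O(not d → not p), contraposes to O(p → d); with O(p) we get O(d).
Applying K to premise 5 (O(d → not u)) and O(d) yields O(not u).
Premise 1 is O(not u → not n); since O(not u), deontic closure gives O(not n).
Premises 3, 4, 8, 11 do not contribute to this derivation.
Hence not n is obligatory.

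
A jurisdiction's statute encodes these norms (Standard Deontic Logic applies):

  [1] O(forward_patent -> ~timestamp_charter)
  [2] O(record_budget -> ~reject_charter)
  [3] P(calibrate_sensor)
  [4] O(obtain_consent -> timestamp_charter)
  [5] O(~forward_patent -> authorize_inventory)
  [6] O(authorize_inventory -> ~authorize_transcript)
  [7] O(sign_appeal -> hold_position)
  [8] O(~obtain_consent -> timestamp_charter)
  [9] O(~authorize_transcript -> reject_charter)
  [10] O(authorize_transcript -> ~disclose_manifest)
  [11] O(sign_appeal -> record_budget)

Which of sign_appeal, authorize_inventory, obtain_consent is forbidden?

By case analysis on ~obtain_consent: premise 8 gives O(~obtain_consent -> timestamp_charter) and premise 4 gives O(obtain_consent -> timestamp_charter), so O(timestamp_charter) either way.
Premise 1, O(forward_patent -> ~timestamp_charter), contraposes to O(timestamp_charter -> ~forward_patent); with O(timestamp_charter) we get O(~forward_patent).
With premise 5, O(~forward_patent -> authorize_inventory), the K-axiom yields O(authorize_inventory).
From O(authorize_inventory) and premise 6, O(authorize_inventory -> ~authorize_transcript), we obtain O(~authorize_transcript).
Premise 9 is O(~authorize_transcript -> reject_charter); since O(~authorize_transcript), deontic closure gives O(reject_charter).
The contrapositive of premise 2 (O(record_budget -> ~reject_charter)) is O(reject_charter -> ~record_budget), and O(reject_charter) is already established, so O(~record_budget).
The contrapositive of premise 11 (O(sign_appeal -> record_budget)) is O(~record_budget -> ~sign_appeal), and O(~record_budget) is already established, so O(~sign_appeal).
So O(~sign_appeal) holds, i.e. sign_appeal is forbidden. None of the other listed options is forbidden under the premises.

sign_appeal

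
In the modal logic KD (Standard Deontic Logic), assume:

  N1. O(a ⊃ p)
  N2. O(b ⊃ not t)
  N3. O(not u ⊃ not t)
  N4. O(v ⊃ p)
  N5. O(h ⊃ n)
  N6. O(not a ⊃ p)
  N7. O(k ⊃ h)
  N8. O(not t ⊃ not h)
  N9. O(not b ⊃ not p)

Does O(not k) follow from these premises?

Yes

Premises 6 and 1 are O(not a ⊃ p) and O(a ⊃ p); every ideal world satisfies not a or a, so in either case p holds — hence O(p).
Premise 9, O(not b ⊃ not p), contraposes to O(p ⊃ b); with O(p) we get O(b).
With premise 2, O(b ⊃ not t), the K-axiom yields O(not t).
Premise 8 is O(not t ⊃ not h); since O(not t), deontic closure gives O(not h).
Premise 7, O(k ⊃ h), contraposes to O(not h ⊃ not k); with O(not h) we get O(not k).
Premises 3, 4, 5 do not contribute to this derivation.
So O(not k) follows.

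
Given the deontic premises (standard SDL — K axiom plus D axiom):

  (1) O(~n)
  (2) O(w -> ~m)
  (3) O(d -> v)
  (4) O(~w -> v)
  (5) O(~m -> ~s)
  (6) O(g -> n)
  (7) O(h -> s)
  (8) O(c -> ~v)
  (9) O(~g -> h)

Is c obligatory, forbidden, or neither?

Forbidden

Premise 1 states O(~n) outright.
Premise 6, O(g -> n), contraposes to O(~n -> ~g); with O(~n) we get O(~g).
From O(~g) and premise 9, O(~g -> h), we obtain O(h).
From O(h) and premise 7, O(h -> s), we obtain O(s).
The contrapositive of premise 5 (O(~m -> ~s)) is O(s -> m), and O(s) is already established, so O(m).
Premise 2, O(w -> ~m), contraposes to O(m -> ~w); with O(m) we get O(~w).
Premise 4 is O(~w -> v); since O(~w), deontic closure gives O(v).
Premise 8, O(c -> ~v), contraposes to O(v -> ~c); with O(v) we get O(~c).
Premise 3 does not contribute to this derivation.
Thus O(~c), which is F(c): c is forbidden.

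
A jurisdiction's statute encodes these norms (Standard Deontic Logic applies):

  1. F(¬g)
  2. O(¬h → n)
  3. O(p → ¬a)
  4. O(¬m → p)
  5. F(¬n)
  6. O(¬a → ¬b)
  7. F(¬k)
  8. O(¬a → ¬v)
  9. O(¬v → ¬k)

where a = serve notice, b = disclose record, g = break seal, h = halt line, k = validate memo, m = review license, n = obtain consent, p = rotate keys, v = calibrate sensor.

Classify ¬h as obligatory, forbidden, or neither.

Premise 2 is O(¬h → n); even if O(n) held, inferring O(¬h) would be affirming the consequent — invalid.
No premise or chain of K-axiom applications forces O(¬h), and none forces O(h). So ¬h is neither obligatory nor forbidden under these norms.

Neither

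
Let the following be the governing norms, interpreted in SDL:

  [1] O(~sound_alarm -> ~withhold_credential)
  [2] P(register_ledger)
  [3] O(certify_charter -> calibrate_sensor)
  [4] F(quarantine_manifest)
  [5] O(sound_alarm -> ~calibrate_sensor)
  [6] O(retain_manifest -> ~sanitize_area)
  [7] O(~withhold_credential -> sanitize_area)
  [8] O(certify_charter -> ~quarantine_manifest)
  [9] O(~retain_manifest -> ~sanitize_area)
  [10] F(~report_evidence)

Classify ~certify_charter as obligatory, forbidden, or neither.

Premises 6 and 9 cover both cases: O(retain_manifest -> ~sanitize_area) and O(~retain_manifest -> ~sanitize_area). Since retain_manifest ∨ ~retain_manifest is a tautology, O(~sanitize_area) follows.
The contrapositive of premise 7 (O(~withhold_credential -> sanitize_area)) is O(~sanitize_area -> withhold_credential), and O(~sanitize_area) is already established, so O(withhold_credential).
Premise 1 is O(~sound_alarm -> ~withhold_credential); contrapositively O(withhold_credential -> sound_alarm). Since O(withhold_credential) holds, K gives O(sound_alarm).
From O(sound_alarm) and premise 5, O(sound_alarm -> ~calibrate_sensor), we obtain O(~calibrate_sensor).
The contrapositive of premise 3 (O(certify_charter -> calibrate_sensor)) is O(~calibrate_sensor -> ~certify_charter), and O(~calibrate_sensor) is already established, so O(~certify_charter).
Premises 2, 4, 8, 10 do not contribute to this derivation.
Hence ~certify_charter is obligatory.

Obligatory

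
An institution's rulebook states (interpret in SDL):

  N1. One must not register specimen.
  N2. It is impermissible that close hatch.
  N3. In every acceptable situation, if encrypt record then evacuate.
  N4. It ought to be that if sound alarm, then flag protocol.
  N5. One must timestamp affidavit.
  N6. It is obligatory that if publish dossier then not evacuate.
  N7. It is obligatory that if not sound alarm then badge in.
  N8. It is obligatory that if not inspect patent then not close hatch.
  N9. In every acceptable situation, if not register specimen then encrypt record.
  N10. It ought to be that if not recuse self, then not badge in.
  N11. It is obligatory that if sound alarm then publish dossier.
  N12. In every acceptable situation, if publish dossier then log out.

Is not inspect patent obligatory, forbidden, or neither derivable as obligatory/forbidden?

Neither

Premise 8 is O(¬inspect_patent → ¬close_hatch); even if O(¬close_hatch) held, inferring O(¬inspect_patent) would be affirming the consequent — invalid.
No premise or chain of K-axiom applications forces O(¬inspect_patent), and none forces O(inspect_patent). So ¬inspect_patent is neither obligatory nor forbidden under these norms.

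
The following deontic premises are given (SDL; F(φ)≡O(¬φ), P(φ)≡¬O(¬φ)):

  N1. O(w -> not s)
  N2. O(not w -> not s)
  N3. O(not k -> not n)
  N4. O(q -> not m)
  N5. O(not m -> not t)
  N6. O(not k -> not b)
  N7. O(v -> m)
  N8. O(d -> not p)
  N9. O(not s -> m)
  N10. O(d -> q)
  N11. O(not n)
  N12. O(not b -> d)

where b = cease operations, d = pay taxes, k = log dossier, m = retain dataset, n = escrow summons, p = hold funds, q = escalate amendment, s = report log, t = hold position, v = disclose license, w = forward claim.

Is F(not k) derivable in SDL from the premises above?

Yes

Premises 2 and 1 are O(not w -> not s) and O(w -> not s); every ideal world satisfies not w or w, so in either case not s holds — hence O(not s).
Premise 9 is O(not s -> m); since O(not s), deontic closure gives O(m).
Premise 4 is O(q -> not m); contrapositively O(m -> not q). Since O(m) holds, K gives O(not q).
Premise 10, O(d -> q), contraposes to O(not q -> not d); with O(not q) we get O(not d).
Premise 12 is O(not b -> d); contrapositively O(not d -> b). Since O(not d) holds, K gives O(b).
Premise 6, O(not k -> not b), contraposes to O(b -> k); with O(b) we get O(k).
Premises 3, 5, 7, 8, 11 do not contribute to this derivation.
So O(k) holds, i.e. F(not k). The claim follows.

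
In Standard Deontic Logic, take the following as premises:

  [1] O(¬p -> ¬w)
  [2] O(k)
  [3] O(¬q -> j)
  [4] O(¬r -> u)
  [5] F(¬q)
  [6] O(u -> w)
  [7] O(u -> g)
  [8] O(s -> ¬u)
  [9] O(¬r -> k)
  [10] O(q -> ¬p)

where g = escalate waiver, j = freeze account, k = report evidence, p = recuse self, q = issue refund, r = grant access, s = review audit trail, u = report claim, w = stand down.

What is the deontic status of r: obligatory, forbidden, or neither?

F(¬q) at premise 5 means O(q).
Applying K to premise 10 (O(q -> ¬p)) and O(q) yields O(¬p).
From O(¬p) and premise 1, O(¬p -> ¬w), we obtain O(¬w).
Premise 6 is O(u -> w); contrapositively O(¬w -> ¬u). Since O(¬w) holds, K gives O(¬u).
Premise 4, O(¬r -> u), contraposes to O(¬u -> r); with O(¬u) we get O(r).
Premises 2, 3, 7, 8, 9 do not contribute to this derivation.
Hence r is obligatory.

Obligatory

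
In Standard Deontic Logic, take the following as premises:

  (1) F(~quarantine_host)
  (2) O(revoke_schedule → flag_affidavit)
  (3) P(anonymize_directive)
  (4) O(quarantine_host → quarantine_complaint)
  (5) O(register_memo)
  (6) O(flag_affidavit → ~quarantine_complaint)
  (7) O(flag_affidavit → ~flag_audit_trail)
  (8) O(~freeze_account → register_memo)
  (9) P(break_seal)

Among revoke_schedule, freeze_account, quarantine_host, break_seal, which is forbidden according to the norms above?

F(~quarantine_host) at premise 1 means O(quarantine_host).
With premise 4, O(quarantine_host → quarantine_complaint), the K-axiom yields O(quarantine_complaint).
Premise 6 is O(flag_affidavit → ~quarantine_complaint); contrapositively O(quarantine_complaint → ~flag_affidavit). Since O(quarantine_complaint) holds, K gives O(~flag_affidavit).
The contrapositive of premise 2 (O(revoke_schedule → flag_affidavit)) is O(~flag_affidavit → ~revoke_schedule), and O(~flag_affidavit) is already established, so O(~revoke_schedule).
So O(~revoke_schedule) holds, i.e. revoke_schedule is forbidden. None of the other listed options is forbidden under the premises.

revoke_schedule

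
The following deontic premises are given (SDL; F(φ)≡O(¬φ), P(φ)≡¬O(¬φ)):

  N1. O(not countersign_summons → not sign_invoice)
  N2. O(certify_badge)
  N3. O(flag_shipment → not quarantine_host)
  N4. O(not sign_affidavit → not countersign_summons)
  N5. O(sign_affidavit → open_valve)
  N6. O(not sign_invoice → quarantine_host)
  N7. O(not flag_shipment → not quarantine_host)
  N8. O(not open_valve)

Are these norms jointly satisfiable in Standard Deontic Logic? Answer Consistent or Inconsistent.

Premises 3 and 7 cover both cases: O(flag_shipment → not quarantine_host) and O(not flag_shipment → not quarantine_host). Since flag_shipment ∨ not flag_shipment is a tautology, O(not quarantine_host) follows.
The contrapositive of premise 6 (O(not sign_invoice → quarantine_host)) is O(not quarantine_host → sign_invoice), and O(not quarantine_host) is already established, so O(sign_invoice).
The contrapositive of premise 1 (O(not countersign_summons → not sign_invoice)) is O(sign_invoice → countersign_summons), and O(sign_invoice) is already established, so O(countersign_summons).
The contrapositive of premise 4 (O(not sign_affidavit → not countersign_summons)) is O(countersign_summons → sign_affidavit), and O(countersign_summons) is already established, so O(sign_affidavit).
Premise 5 is O(sign_affidavit → open_valve); since O(sign_affidavit), deontic closure gives O(open_valve).
But premise 8 directly asserts O(not open_valve).
We now have both O(open_valve) and O(not open_valve) — open_valve is simultaneously obligatory and forbidden, violating the D-axiom.

Inconsistent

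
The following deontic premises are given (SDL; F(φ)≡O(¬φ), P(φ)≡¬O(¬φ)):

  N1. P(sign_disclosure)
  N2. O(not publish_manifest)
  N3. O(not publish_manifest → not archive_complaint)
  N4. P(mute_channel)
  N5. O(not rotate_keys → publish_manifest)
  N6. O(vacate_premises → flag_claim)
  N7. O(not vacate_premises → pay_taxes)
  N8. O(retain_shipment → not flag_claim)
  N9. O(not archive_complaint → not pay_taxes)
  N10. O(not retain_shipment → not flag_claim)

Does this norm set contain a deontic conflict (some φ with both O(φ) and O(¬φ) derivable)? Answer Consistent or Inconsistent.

By case analysis on not retain_shipment: premise 10 gives O(not retain_shipment → not flag_claim) and premise 8 gives O(retain_shipment → not flag_claim), so O(not flag_claim) either way.
The contrapositive of premise 6 (O(vacate_premises → flag_claim)) is O(not flag_claim → not vacate_premises), and O(not flag_claim) is already established, so O(not vacate_premises).
Premise 7 is O(not vacate_premises → pay_taxes); since O(not vacate_premises), deontic closure gives O(pay_taxes).
The contrapositive of premise 9 (O(not archive_complaint → not pay_taxes)) is O(pay_taxes → archive_complaint), and O(pay_taxes) is already established, so O(archive_complaint).
The contrapositive of premise 3 (O(not publish_manifest → not archive_complaint)) is O(archive_complaint → publish_manifest), and O(archive_complaint) is already established, so O(publish_manifest).
Yet premise 2 states O(not publish_manifest).
We now have both O(publish_manifest) and O(not publish_manifest) — publish_manifest is simultaneously obligatory and forbidden, violating the D-axiom.

Inconsistent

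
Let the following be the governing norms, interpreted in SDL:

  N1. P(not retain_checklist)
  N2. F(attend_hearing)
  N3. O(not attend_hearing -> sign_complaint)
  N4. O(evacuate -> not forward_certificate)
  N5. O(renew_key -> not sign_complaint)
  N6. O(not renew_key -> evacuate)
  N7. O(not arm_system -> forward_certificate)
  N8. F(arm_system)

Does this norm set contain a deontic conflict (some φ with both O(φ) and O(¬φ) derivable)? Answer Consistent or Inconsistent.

Premise 8, F(arm_system), is equivalent to O(not arm_system).
From O(not arm_system) and premise 7, O(not arm_system -> forward_certificate), we obtain O(forward_certificate).
The contrapositive of premise 4 (O(evacuate -> not forward_certificate)) is O(forward_certificate -> not evacuate), and O(forward_certificate) is already established, so O(not evacuate).
Premise 6 is O(not renew_key -> evacuate); contrapositively O(not evacuate -> renew_key). Since O(not evacuate) holds, K gives O(renew_key).
With premise 5, O(renew_key -> not sign_complaint), the K-axiom yields O(not sign_complaint).
The contrapositive of premise 3 (O(not attend_hearing -> sign_complaint)) is O(not sign_complaint -> attend_hearing), and O(not sign_complaint) is already established, so O(attend_hearing).
However, F(attend_hearing) at premise 2 amounts to O(not attend_hearing).
We now have both O(attend_hearing) and O(not attend_hearing) — attend_hearing is simultaneously obligatory and forbidden, violating the D-axiom.

Inconsistent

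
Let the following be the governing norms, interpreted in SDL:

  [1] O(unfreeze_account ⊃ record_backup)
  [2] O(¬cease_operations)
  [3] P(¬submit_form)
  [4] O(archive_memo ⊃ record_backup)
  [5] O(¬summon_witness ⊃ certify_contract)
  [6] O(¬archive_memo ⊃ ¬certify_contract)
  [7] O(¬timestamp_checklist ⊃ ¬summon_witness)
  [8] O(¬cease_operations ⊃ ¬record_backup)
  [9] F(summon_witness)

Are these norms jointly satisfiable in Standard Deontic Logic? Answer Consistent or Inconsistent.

Premise 9 is F(summon_witness), i.e. O(¬summon_witness).
Applying K to premise 5 (O(¬summon_witness ⊃ certify_contract)) and O(¬summon_witness) yields O(certify_contract).
The contrapositive of premise 6 (O(¬archive_memo ⊃ ¬certify_contract)) is O(certify_contract ⊃ archive_memo), and O(certify_contract) is already established, so O(archive_memo).
From O(archive_memo) and premise 4, O(archive_memo ⊃ record_backup), we obtain O(record_backup).
Premise 8, O(¬cease_operations ⊃ ¬record_backup), contraposes to O(record_backup ⊃ cease_operations); with O(record_backup) we get O(cease_operations).
Yet premise 2 states O(¬cease_operations).
We now have both O(cease_operations) and O(¬cease_operations) — cease_operations is simultaneously obligatory and forbidden, violating the D-axiom.

Inconsistent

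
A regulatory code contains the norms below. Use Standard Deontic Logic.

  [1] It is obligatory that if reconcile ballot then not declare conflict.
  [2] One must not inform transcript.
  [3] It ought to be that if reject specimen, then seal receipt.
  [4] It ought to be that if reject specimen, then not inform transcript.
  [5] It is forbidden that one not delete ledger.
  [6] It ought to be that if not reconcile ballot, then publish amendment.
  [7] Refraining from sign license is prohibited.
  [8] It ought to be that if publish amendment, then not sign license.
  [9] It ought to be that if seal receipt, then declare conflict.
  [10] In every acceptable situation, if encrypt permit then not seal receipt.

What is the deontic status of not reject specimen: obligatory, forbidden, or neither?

Obligatory

F(¬sign_license) at premise 7 means O(sign_license).
Premise 8 is O(publish_amendment → ¬sign_license); contrapositively O(sign_license → ¬publish_amendment). Since O(sign_license) holds, K gives O(¬publish_amendment).
Premise 6 is O(¬reconcile_ballot → publish_amendment); contrapositively O(¬publish_amendment → reconcile_ballot). Since O(¬publish_amendment) holds, K gives O(reconcile_ballot).
From O(reconcile_ballot) and premise 1, O(reconcile_ballot → ¬declare_conflict), we obtain O(¬declare_conflict).
Premise 9, O(seal_receipt → declare_conflict), contraposes to O(¬declare_conflict → ¬seal_receipt); with O(¬declare_conflict) we get O(¬seal_receipt).
Premise 3 is O(reject_specimen → seal_receipt); contrapositively O(¬seal_receipt → ¬reject_specimen). Since O(¬seal_receipt) holds, K gives O(¬reject_specimen).
Premises 2, 4, 5, 10 do not contribute to this derivation.
Hence ¬reject_specimen is obligatory.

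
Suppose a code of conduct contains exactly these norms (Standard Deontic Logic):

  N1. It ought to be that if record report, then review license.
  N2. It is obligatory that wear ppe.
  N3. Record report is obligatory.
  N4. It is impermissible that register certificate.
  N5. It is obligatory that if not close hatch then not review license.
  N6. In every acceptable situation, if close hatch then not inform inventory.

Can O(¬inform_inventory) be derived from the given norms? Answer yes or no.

Premise 3 gives O(record_report).
From O(record_report) and premise 1, O(record_report → review_license), we obtain O(review_license).
Premise 5, O(¬close_hatch → ¬review_license), contraposes to O(review_license → close_hatch); with O(review_license) we get O(close_hatch).
From O(close_hatch) and premise 6, O(close_hatch → ¬inform_inventory), we obtain O(¬inform_inventory).
Premises 2, 4 do not contribute to this derivation.
So O(¬inform_inventory) follows.

Yes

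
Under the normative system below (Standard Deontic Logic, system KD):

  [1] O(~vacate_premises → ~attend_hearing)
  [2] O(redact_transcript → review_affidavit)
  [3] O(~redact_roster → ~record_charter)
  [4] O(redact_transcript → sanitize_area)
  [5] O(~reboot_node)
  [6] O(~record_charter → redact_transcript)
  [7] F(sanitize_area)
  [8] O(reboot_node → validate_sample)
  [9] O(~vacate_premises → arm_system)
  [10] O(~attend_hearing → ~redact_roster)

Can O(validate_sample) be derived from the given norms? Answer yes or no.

No

Premise 8 is O(reboot_node → validate_sample), but O(reboot_node) is not derivable from the premises, so it does not yield O(validate_sample).
No other premise forces O(validate_sample). An ideal world satisfying every premise can still have validate_sample false, so O(validate_sample) is not derivable.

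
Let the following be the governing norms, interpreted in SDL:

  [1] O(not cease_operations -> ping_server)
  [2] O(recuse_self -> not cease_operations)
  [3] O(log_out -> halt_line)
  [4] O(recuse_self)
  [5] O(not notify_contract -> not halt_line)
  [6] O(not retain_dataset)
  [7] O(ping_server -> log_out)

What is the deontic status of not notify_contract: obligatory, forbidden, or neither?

Forbidden

From premise 4 we have O(recuse_self).
With premise 2, O(recuse_self -> not cease_operations), the K-axiom yields O(not cease_operations).
With premise 1, O(not cease_operations -> ping_server), the K-axiom yields O(ping_server).
From O(ping_server) and premise 7, O(ping_server -> log_out), we obtain O(log_out).
With premise 3, O(log_out -> halt_line), the K-axiom yields O(halt_line).
Premise 5, O(not notify_contract -> not halt_line), contraposes to O(halt_line -> notify_contract); with O(halt_line) we get O(notify_contract).
Premise 6 does not contribute to this derivation.
Thus O(notify_contract), which is F(not notify_contract): not notify_contract is forbidden.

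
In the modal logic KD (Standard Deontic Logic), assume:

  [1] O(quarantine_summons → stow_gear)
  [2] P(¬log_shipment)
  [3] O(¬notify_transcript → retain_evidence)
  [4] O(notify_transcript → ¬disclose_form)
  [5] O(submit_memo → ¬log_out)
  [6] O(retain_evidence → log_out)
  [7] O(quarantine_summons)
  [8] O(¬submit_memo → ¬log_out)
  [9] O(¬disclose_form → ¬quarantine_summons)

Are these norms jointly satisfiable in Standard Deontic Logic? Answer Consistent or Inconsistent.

Inconsistent

Premises 8 and 5 are O(¬submit_memo → ¬log_out) and O(submit_memo → ¬log_out); every ideal world satisfies ¬submit_memo or submit_memo, so in either case ¬log_out holds — hence O(¬log_out).
Premise 6, O(retain_evidence → log_out), contraposes to O(¬log_out → ¬retain_evidence); with O(¬log_out) we get O(¬retain_evidence).
Premise 3, O(¬notify_transcript → retain_evidence), contraposes to O(¬retain_evidence → notify_transcript); with O(¬retain_evidence) we get O(notify_transcript).
From O(notify_transcript) and premise 4, O(notify_transcript → ¬disclose_form), we obtain O(¬disclose_form).
From O(¬disclose_form) and premise 9, O(¬disclose_form → ¬quarantine_summons), we obtain O(¬quarantine_summons).
Yet premise 7 states O(quarantine_summons).
We now have both O(¬quarantine_summons) and O(quarantine_summons) — quarantine_summons is simultaneously obligatory and forbidden, violating the D-axiom.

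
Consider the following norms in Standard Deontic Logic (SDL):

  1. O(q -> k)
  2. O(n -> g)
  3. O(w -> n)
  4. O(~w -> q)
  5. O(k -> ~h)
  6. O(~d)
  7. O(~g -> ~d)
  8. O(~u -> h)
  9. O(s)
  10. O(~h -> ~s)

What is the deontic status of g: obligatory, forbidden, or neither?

From premise 9 we have O(s).
The contrapositive of premise 10 (O(~h -> ~s)) is O(s -> h), and O(s) is already established, so O(h).
The contrapositive of premise 5 (O(k -> ~h)) is O(h -> ~k), and O(h) is already established, so O(~k).
Premise 1, O(q -> k), contraposes to O(~k -> ~q); with O(~k) we get O(~q).
Premise 4 is O(~w -> q); contrapositively O(~q -> w). Since O(~q) holds, K gives O(w).
Applying K to premise 3 (O(w -> n)) and O(w) yields O(n).
With premise 2, O(n -> g), the K-axiom yields O(g).
Premises 6, 7, 8 do not contribute to this derivation.
Hence g is obligatory.

Obligatory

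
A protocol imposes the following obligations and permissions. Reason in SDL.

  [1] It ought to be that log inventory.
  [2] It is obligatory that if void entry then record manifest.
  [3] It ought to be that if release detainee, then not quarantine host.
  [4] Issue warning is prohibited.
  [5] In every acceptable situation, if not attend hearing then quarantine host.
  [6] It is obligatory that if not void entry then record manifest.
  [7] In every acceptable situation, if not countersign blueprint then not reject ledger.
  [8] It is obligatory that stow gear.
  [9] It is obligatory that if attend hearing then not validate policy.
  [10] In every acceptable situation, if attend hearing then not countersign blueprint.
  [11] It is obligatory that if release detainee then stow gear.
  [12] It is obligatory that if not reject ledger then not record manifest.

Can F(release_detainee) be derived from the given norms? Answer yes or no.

Yes

Premises 2 and 6 are O(void_entry → record_manifest) and O(¬void_entry → record_manifest); every ideal world satisfies void_entry or ¬void_entry, so in either case record_manifest holds — hence O(record_manifest).
The contrapositive of premise 12 (O(¬reject_ledger → ¬record_manifest)) is O(record_manifest → reject_ledger), and O(record_manifest) is already established, so O(reject_ledger).
The contrapositive of premise 7 (O(¬countersign_blueprint → ¬reject_ledger)) is O(reject_ledger → countersign_blueprint), and O(reject_ledger) is already established, so O(countersign_blueprint).
The contrapositive of premise 10 (O(attend_hearing → ¬countersign_blueprint)) is O(countersign_blueprint → ¬attend_hearing), and O(countersign_blueprint) is already established, so O(¬attend_hearing).
With premise 5, O(¬attend_hearing → quarantine_host), the K-axiom yields O(quarantine_host).
Premise 3 is O(release_detainee → ¬quarantine_host); contrapositively O(quarantine_host → ¬release_detainee). Since O(quarantine_host) holds, K gives O(¬release_detainee).
Premises 1, 4, 8, 9, 11 do not contribute to this derivation.
So O(¬release_detainee) holds, i.e. F(release_detainee). The claim follows.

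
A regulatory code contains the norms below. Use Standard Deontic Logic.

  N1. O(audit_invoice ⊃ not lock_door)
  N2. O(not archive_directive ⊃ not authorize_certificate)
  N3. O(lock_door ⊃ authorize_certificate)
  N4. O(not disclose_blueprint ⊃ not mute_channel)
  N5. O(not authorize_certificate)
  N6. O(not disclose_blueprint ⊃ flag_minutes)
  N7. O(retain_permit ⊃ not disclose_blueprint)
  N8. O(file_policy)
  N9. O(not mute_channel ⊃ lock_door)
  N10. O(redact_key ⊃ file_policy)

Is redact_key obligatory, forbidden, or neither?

Premise 10 is O(redact_key ⊃ file_policy); even if O(file_policy) held, inferring O(redact_key) would be affirming the consequent — invalid.
No premise or chain of K-axiom applications forces O(redact_key), and none forces O(not redact_key). So redact_key is neither obligatory nor forbidden under these norms.

Neither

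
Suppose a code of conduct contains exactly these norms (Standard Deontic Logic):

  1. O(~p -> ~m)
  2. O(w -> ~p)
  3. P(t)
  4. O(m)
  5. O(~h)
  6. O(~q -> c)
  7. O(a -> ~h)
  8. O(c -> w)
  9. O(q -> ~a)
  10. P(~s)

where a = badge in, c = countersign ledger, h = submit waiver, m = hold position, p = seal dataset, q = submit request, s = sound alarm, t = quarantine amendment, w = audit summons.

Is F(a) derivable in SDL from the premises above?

Premise 4 states O(m) outright.
The contrapositive of premise 1 (O(~p -> ~m)) is O(m -> p), and O(m) is already established, so O(p).
Premise 2, O(w -> ~p), contraposes to O(p -> ~w); with O(p) we get O(~w).
Premise 8, O(c -> w), contraposes to O(~w -> ~c); with O(~w) we get O(~c).
Premise 6, O(~q -> c), contraposes to O(~c -> q); with O(~c) we get O(q).
From O(q) and premise 9, O(q -> ~a), we obtain O(~a).
Premises 3, 5, 7, 10 do not contribute to this derivation.
So O(~a) holds, i.e. F(a). The claim follows.

Yes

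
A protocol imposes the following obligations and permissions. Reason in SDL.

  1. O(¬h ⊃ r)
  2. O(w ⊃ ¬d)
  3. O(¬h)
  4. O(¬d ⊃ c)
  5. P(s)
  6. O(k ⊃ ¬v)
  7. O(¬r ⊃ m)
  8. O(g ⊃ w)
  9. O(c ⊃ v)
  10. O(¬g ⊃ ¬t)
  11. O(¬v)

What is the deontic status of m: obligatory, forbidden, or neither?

Neither

Premise 7 is O(¬r ⊃ m), but O(¬r) is not derivable from the premises, so it does not yield O(m).
No premise or chain of K-axiom applications forces O(m), and none forces O(¬m). So m is neither obligatory nor forbidden under these norms.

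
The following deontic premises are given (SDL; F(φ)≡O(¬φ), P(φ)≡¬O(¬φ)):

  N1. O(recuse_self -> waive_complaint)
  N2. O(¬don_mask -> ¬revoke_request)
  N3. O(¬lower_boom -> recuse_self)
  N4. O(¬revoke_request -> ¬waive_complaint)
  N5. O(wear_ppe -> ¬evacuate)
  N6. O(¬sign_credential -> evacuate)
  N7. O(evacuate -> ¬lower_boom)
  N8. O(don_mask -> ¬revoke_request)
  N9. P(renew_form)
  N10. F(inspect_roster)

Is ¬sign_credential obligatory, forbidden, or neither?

Forbidden

Premises 8 and 2 cover both cases: O(don_mask -> ¬revoke_request) and O(¬don_mask -> ¬revoke_request). Since don_mask ∨ ¬don_mask is a tautology, O(¬revoke_request) follows.
From O(¬revoke_request) and premise 4, O(¬revoke_request -> ¬waive_complaint), we obtain O(¬waive_complaint).
The contrapositive of premise 1 (O(recuse_self -> waive_complaint)) is O(¬waive_complaint -> ¬recuse_self), and O(¬waive_complaint) is already established, so O(¬recuse_self).
Premise 3 is O(¬lower_boom -> recuse_self); contrapositively O(¬recuse_self -> lower_boom). Since O(¬recuse_self) holds, K gives O(lower_boom).
Premise 7, O(evacuate -> ¬lower_boom), contraposes to O(lower_boom -> ¬evacuate); with O(lower_boom) we get O(¬evacuate).
Premise 6, O(¬sign_credential -> evacuate), contraposes to O(¬evacuate -> sign_credential); with O(¬evacuate) we get O(sign_credential).
Premises 5, 9, 10 do not contribute to this derivation.
Thus O(sign_credential), which is F(¬sign_credential): ¬sign_credential is forbidden.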